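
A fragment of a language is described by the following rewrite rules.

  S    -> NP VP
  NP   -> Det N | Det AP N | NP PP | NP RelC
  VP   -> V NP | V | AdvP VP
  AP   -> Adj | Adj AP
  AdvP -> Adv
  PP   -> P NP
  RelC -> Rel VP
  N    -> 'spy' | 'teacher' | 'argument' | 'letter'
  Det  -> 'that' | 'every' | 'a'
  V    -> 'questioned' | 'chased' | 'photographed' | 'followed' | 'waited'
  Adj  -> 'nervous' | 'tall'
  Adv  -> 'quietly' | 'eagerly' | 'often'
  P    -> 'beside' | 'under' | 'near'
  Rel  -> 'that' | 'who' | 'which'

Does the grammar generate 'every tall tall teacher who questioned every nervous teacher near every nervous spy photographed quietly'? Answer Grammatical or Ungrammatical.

Ungrammatical

For S → NP VP, every NP-prefix leaves a non-VP remainder: after 'every tall tall teacher' the remainder is not a VP; after 'every tall tall teacher who questioned' the remainder is not a VP; after 'every tall tall teacher who questioned every nervous teacher' the remainder is not a VP (and 1 more).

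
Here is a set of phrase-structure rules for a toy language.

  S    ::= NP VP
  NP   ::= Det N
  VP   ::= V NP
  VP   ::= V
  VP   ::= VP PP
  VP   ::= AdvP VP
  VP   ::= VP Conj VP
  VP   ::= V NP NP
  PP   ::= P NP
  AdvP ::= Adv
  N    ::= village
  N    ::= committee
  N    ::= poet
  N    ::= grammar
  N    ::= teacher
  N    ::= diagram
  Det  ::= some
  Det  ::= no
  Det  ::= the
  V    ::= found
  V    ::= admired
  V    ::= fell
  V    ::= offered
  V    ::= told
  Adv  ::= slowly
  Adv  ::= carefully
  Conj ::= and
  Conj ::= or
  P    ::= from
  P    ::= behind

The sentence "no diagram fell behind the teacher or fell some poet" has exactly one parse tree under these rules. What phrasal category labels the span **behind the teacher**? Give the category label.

S
  NP
    Det: no
    N: diagram
  VP
    VP
      VP
        V: fell
      PP
        P: behind
        NP
          Det: the
          N: teacher
    Conj: or
    VP
      V: fell
      NP
        Det: some
        N: poet
The span 'behind the teacher' is the PP node built by PP → P NP.

PP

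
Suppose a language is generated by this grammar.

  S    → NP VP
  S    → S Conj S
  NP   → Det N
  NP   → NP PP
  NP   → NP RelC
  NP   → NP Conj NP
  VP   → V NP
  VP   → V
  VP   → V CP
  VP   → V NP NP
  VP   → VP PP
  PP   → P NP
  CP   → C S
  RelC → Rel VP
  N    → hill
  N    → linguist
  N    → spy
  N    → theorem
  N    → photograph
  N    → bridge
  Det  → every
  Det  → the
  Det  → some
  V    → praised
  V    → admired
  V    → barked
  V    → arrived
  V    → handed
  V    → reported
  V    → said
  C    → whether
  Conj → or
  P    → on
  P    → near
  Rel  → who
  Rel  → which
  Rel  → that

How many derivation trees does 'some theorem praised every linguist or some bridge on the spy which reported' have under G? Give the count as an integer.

Two of the 6 distinct bracketings:
[S [NP [Det some] [N theorem]] [VP [V praised] [NP [NP [NP [Det every] [N linguist]] [Conj or] [NP [Det some] [N bridge]]] [PP [P on] [NP [NP [Det the] [N spy]] [RelC [Rel which] [VP [V reported]]]]]]]]
[S [NP [Det some] [N theorem]] [VP [V praised] [NP [NP [NP [NP [Det every] [N linguist]] [Conj or] [NP [Det some] [N bridge]]] [PP [P on] [NP [Det the] [N spy]]]] [RelC [Rel which] [VP [V reported]]]]]]
The trees differ in how a recursive rule is bracketed over the same span.

6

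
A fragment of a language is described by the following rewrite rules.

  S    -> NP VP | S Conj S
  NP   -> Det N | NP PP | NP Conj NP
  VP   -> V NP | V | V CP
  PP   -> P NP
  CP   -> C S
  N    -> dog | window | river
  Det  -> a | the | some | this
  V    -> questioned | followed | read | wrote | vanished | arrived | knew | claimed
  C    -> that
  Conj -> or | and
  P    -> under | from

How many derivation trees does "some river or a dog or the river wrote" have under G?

2

The two bracketings:
[S [NP [NP [Det some] [N river]] [Conj or] [NP [NP [Det a] [N dog]] [Conj or] [NP [Det the] [N river]]]] [VP [V wrote]]]
[S [NP [NP [NP [Det some] [N river]] [Conj or] [NP [Det a] [N dog]]] [Conj or] [NP [Det the] [N river]]] [VP [V wrote]]]
The trees differ in how a recursive rule is bracketed over the same span.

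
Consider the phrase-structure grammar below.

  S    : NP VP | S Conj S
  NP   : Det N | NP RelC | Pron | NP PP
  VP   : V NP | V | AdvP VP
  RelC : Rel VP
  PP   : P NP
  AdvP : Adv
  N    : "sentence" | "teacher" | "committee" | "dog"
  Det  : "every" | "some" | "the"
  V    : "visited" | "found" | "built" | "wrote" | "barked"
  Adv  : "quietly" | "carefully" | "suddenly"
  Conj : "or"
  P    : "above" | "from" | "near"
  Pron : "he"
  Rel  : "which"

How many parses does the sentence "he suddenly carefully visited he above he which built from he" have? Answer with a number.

3

Two of the 3 distinct bracketings:
[S [NP [Pron he]] [VP [AdvP [Adv suddenly]] [VP [AdvP [Adv carefully]] [VP [V visited] [NP [NP [Pron he]] [PP [P above] [NP [NP [NP [Pron he]] [RelC [Rel which] [VP [V built]]]] [PP [P from] [NP [Pron he]]]]]]]]]]
[S [NP [Pron he]] [VP [AdvP [Adv suddenly]] [VP [AdvP [Adv carefully]] [VP [V visited] [NP [NP [NP [NP [Pron he]] [PP [P above] [NP [Pron he]]]] [RelC [Rel which] [VP [V built]]]] [PP [P from] [NP [Pron he]]]]]]]]
The trees differ in how a recursive rule is bracketed over the same span.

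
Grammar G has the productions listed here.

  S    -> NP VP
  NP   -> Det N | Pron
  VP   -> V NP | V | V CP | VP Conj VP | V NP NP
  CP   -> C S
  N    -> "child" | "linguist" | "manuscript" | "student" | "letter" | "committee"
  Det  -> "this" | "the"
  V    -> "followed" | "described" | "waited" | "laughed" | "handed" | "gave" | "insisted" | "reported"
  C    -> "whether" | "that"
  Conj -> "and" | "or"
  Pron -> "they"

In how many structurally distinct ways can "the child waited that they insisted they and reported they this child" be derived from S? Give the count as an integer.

The two bracketings:
[S [NP [Det the] [N child]] [VP [V waited] [CP [C that] [S [NP [Pron they]] [VP [VP [V insisted] [NP [Pron they]]] [Conj and] [VP [V reported] [NP [Pron they]] [NP [Det this] [N child]]]]]]]]
[S [NP [Det the] [N child]] [VP [VP [V waited] [CP [C that] [S [NP [Pron they]] [VP [V insisted] [NP [Pron they]]]]]] [Conj and] [VP [V reported] [NP [Pron they]] [NP [Det this] [N child]]]]]
The trees differ in how a recursive rule is bracketed over the same span.

2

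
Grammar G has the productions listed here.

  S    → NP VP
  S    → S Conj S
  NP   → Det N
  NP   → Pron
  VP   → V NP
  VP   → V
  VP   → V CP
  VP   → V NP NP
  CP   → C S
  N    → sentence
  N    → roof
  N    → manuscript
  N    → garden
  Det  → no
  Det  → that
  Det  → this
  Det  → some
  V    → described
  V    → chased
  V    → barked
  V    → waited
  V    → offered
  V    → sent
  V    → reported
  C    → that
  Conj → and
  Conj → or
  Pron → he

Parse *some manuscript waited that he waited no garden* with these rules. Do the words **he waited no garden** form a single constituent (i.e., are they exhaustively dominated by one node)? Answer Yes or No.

Yes

[S [NP [Det some] [N manuscript]] [VP [V waited] [CP [C that] [S [NP [Pron he]] [VP [V waited] [NP [Det no] [N garden]]]]]]]
The words 'he waited no garden' are exhaustively dominated by a single S node (built by S → NP VP), so they form a constituent.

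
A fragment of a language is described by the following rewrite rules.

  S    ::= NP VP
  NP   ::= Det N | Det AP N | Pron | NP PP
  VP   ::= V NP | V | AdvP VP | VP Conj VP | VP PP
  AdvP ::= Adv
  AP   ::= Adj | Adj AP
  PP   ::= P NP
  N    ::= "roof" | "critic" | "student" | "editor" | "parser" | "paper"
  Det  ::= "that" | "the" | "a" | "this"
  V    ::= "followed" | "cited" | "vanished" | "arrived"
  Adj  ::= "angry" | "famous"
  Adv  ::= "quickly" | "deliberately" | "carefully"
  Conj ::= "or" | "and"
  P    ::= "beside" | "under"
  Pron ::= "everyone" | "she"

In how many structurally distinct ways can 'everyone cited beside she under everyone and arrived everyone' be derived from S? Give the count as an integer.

2

The two bracketings:
[S [NP [Pron everyone]] [VP [VP [VP [V cited]] [PP [P beside] [NP [NP [Pron she]] [PP [P under] [NP [Pron everyone]]]]]] [Conj and] [VP [V arrived] [NP [Pron everyone]]]]]
[S [NP [Pron everyone]] [VP [VP [VP [VP [V cited]] [PP [P beside] [NP [Pron she]]]] [PP [P under] [NP [Pron everyone]]]] [Conj and] [VP [V arrived] [NP [Pron everyone]]]]]
The difference turns on whether NP → NP PP is used at the relevant span, versus an alternative expansion of NP.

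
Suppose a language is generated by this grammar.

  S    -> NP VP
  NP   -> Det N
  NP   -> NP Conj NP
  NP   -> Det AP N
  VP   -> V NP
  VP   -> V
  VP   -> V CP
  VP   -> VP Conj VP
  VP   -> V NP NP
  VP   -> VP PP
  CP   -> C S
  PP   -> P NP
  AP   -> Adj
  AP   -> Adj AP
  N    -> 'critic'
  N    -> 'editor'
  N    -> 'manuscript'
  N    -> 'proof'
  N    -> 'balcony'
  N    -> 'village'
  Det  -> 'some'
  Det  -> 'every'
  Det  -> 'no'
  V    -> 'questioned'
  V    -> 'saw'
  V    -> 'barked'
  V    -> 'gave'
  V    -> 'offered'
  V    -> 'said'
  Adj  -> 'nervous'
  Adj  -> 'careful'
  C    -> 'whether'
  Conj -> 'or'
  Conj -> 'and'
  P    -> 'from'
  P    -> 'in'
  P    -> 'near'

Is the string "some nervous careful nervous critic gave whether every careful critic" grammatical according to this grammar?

For S → NP VP, the only prefix that parses as NP is 'some nervous careful nervous critic', but the remainder 'gave whether every careful critic' is not a VP under these rules.

Ungrammatical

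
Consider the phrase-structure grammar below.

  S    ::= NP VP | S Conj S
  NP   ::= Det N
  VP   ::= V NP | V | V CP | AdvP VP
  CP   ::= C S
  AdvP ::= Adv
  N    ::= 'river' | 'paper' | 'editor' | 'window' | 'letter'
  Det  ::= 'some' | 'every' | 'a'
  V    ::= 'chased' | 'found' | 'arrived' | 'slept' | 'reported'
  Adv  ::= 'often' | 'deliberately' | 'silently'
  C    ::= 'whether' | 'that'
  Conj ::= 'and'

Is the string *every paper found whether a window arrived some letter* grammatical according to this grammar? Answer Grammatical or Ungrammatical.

[S [NP [Det every] [N paper]] [VP [V found] [CP [C whether] [S [NP [Det a] [N window]] [VP [V arrived] [NP [Det some] [N letter]]]]]]]
Every word is introduced by a lexical rule and the phrasal rules combine the resulting categories into a single S.

Grammatical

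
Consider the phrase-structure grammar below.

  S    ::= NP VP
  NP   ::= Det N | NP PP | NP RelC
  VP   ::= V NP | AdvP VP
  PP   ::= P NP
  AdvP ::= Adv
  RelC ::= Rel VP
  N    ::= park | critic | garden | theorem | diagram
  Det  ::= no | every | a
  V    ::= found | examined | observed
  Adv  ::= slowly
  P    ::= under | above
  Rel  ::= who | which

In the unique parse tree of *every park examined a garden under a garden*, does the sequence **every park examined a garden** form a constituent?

[S [NP [Det every] [N park]] [VP [V examined] [NP [NP [Det a] [N garden]] [PP [P under] [NP [Det a] [N garden]]]]]]
The smallest constituent containing 'every park examined a garden' is the S spanning 'every park examined a garden under a garden'; no single node in the tree dominates exactly the given words.

No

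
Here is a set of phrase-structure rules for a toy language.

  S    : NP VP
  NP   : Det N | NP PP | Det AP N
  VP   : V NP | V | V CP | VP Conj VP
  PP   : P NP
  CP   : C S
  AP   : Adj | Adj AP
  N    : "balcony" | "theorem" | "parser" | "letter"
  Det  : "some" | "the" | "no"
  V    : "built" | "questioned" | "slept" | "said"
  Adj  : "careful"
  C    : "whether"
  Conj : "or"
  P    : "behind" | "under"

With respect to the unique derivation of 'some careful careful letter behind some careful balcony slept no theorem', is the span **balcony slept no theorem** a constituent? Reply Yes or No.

[S [NP [NP [Det some] [AP [Adj careful] [AP [Adj careful]]] [N letter]] [PP [P behind] [NP [Det some] [AP [Adj careful]] [N balcony]]]] [VP [V slept] [NP [Det no] [N theorem]]]]
The smallest constituent containing 'balcony slept no theorem' is the S spanning 'some careful careful letter behind some careful balcony slept no theorem'; no single node in the tree dominates exactly the given words.

No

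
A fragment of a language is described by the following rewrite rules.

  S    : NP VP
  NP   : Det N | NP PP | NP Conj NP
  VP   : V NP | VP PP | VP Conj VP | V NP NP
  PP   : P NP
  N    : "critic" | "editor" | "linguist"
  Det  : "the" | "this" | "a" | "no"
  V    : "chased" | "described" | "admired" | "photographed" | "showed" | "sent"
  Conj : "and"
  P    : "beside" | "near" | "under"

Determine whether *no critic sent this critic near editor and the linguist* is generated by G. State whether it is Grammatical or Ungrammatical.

A P word can never sit immediately before an N word in any string this grammar generates, so the substring 'near editor' rules out a derivation.

Ungrammatical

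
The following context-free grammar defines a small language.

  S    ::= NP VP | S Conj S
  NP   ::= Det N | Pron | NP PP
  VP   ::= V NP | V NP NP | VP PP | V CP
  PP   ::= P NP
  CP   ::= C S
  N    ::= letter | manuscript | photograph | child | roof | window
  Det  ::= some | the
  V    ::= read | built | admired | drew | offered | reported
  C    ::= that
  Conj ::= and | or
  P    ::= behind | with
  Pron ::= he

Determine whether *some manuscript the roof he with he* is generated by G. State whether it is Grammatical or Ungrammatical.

For S → NP VP, the only prefix that parses as NP is 'some manuscript', but the remainder 'the roof he with he' is not a VP under these rules. The alternative S rule S → S Conj S likewise has no satisfying split.

Ungrammatical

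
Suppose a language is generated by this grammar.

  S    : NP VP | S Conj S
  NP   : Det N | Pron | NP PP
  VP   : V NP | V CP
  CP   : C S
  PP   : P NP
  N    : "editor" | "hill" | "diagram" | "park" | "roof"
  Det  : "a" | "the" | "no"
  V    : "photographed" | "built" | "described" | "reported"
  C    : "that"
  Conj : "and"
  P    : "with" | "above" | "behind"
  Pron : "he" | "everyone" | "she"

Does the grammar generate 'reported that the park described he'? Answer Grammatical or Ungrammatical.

Ungrammatical

For S → NP VP, no prefix of the string parses as an NP. The alternative S rule S → S Conj S likewise has no satisfying split.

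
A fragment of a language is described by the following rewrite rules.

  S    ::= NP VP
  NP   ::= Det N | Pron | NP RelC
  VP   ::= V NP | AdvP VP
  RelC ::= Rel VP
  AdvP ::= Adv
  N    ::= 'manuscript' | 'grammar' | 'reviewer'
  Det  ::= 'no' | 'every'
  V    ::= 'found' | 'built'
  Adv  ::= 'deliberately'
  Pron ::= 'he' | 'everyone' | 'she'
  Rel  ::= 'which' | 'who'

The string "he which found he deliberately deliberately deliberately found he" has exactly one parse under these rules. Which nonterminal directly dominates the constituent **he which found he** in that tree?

[S [NP [NP [Pron he]] [RelC [Rel which] [VP [V found] [NP [Pron he]]]]] [VP [AdvP [Adv deliberately]] [VP [AdvP [Adv deliberately]] [VP [AdvP [Adv deliberately]] [VP [V found] [NP [Pron he]]]]]]]
The span 'he which found he' is the NP node built by NP → NP RelC.
Its mother is the S built by S → NP VP.

S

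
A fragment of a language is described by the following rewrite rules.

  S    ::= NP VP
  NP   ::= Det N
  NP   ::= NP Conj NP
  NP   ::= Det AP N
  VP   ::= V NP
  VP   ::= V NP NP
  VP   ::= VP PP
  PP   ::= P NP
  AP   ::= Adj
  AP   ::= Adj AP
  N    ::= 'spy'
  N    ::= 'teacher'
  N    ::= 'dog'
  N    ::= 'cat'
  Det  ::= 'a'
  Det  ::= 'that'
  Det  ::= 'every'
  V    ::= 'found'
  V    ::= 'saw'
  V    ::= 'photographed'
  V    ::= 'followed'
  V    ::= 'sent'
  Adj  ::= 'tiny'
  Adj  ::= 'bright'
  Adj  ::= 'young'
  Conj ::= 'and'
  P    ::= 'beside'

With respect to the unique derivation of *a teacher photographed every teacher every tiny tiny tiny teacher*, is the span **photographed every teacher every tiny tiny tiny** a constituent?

No

[S [NP [Det a] [N teacher]] [VP [V photographed] [NP [Det every] [N teacher]] [NP [Det every] [AP [Adj tiny] [AP [Adj tiny] [AP [Adj tiny]]]] [N teacher]]]]
The smallest constituent containing 'photographed every teacher every tiny tiny tiny' is the VP spanning 'photographed every teacher every tiny tiny tiny teacher'; no single node in the tree dominates exactly the given words.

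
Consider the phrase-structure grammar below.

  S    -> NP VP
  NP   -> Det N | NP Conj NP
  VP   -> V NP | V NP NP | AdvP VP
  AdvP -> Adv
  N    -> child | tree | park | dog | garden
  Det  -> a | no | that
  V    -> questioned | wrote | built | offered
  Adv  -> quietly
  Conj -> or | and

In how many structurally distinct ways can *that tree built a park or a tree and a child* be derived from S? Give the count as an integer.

The two bracketings:
[S [NP [Det that] [N tree]] [VP [V built] [NP [NP [Det a] [N park]] [Conj or] [NP [NP [Det a] [N tree]] [Conj and] [NP [Det a] [N child]]]]]]
[S [NP [Det that] [N tree]] [VP [V built] [NP [NP [NP [Det a] [N park]] [Conj or] [NP [Det a] [N tree]]] [Conj and] [NP [Det a] [N child]]]]]
The trees differ in how a recursive rule is bracketed over the same span.

2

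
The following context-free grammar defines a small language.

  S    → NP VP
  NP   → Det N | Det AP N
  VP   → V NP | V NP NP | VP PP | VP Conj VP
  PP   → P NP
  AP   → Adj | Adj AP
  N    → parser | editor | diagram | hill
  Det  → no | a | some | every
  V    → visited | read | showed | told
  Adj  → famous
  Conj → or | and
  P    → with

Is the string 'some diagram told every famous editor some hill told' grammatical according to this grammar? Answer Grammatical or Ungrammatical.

For S → NP VP, the only prefix that parses as NP is 'some diagram', but the remainder 'told every famous editor some hill told' is not a VP under these rules.

Ungrammatical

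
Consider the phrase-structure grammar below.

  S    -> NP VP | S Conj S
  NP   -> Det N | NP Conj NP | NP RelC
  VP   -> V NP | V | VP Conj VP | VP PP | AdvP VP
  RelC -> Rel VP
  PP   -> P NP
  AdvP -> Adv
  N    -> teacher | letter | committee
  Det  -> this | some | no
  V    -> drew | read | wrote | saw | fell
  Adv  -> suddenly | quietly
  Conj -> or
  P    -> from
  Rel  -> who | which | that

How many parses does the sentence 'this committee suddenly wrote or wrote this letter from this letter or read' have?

Two of the 9 distinct bracketings:
[S [NP [Det this] [N committee]] [VP [VP [AdvP [Adv suddenly]] [VP [V wrote]]] [Conj or] [VP [VP [VP [V wrote] [NP [Det this] [N letter]]] [PP [P from] [NP [Det this] [N letter]]]] [Conj or] [VP [V read]]]]]
[S [NP [Det this] [N committee]] [VP [VP [VP [AdvP [Adv suddenly]] [VP [V wrote]]] [Conj or] [VP [VP [V wrote] [NP [Det this] [N letter]]] [PP [P from] [NP [Det this] [N letter]]]]] [Conj or] [VP [V read]]]]
The trees differ in how a recursive rule is bracketed over the same span.

9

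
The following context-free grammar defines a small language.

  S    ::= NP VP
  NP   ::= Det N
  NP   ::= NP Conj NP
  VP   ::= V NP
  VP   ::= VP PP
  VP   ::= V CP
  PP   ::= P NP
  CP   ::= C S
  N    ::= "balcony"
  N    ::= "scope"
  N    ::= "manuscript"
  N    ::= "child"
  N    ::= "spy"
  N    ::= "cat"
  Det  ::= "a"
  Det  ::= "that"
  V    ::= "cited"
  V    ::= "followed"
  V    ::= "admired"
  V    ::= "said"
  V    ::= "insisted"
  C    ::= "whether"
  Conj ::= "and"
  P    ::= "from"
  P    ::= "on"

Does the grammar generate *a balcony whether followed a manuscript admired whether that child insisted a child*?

An N word can never sit immediately before a C word in any string this grammar generates, so the substring 'balcony whether' rules out a derivation.

Ungrammatical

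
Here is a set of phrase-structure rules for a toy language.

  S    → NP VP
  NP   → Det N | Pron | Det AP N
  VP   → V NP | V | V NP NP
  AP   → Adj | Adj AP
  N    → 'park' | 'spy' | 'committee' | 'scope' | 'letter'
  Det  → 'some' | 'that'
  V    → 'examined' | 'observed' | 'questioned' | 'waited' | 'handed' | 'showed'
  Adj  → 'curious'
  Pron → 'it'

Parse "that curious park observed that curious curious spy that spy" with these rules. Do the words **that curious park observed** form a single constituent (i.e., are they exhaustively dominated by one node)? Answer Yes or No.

[S [NP [Det that] [AP [Adj curious]] [N park]] [VP [V observed] [NP [Det that] [AP [Adj curious] [AP [Adj curious]]] [N spy]] [NP [Det that] [N spy]]]]
The smallest constituent containing 'that curious park observed' is the S spanning 'that curious park observed that curious curious spy that spy'; no single node in the tree dominates exactly the given words.

No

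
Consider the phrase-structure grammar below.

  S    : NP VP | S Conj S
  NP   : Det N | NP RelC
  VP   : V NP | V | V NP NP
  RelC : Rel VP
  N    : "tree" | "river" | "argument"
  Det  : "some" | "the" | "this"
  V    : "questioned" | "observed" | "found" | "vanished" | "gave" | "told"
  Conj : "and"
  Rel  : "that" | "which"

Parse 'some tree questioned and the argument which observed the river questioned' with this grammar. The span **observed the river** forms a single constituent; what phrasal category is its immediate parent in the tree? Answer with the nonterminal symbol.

RelC

S
  S
    NP
      Det: some
      N: tree
    VP
      V: questioned
  Conj: and
  S
    NP
      NP
        Det: the
        N: argument
      RelC
        Rel: which
        VP
          V: observed
          NP
            Det: the
            N: river
    VP
      V: questioned
The span 'observed the river' is the VP node built by VP → V NP.
Its mother is the RelC built by RelC → Rel VP.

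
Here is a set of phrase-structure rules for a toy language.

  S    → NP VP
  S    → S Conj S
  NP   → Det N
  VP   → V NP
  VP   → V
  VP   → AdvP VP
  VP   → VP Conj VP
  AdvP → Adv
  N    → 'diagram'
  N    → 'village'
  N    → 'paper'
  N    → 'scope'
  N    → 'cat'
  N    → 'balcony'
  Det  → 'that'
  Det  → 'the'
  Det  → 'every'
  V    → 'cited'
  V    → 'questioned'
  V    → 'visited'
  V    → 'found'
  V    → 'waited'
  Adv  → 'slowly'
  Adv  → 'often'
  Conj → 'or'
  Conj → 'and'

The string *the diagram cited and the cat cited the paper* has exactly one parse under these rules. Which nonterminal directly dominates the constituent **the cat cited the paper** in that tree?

S

S
  S
    NP
      Det: the
      N: diagram
    VP
      V: cited
  Conj: and
  S
    NP
      Det: the
      N: cat
    VP
      V: cited
      NP
        Det: the
        N: paper
The span 'the cat cited the paper' is the S node built by S → NP VP.
Its mother is the S built by S → S Conj S.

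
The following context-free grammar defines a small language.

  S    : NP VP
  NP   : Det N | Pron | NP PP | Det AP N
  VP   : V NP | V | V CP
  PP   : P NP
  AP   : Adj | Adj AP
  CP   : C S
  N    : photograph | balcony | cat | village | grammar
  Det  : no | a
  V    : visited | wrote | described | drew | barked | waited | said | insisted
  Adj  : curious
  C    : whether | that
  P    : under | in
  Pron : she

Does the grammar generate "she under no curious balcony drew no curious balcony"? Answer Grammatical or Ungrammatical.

Grammatical

S
  NP
    NP
      Pron: she
    PP
      P: under
      NP
        Det: no
        AP
          Adj: curious
        N: balcony
  VP
    V: drew
    NP
      Det: no
      AP
        Adj: curious
      N: balcony
The bracketing above is licensed at every node by one of the given productions, with S at the root.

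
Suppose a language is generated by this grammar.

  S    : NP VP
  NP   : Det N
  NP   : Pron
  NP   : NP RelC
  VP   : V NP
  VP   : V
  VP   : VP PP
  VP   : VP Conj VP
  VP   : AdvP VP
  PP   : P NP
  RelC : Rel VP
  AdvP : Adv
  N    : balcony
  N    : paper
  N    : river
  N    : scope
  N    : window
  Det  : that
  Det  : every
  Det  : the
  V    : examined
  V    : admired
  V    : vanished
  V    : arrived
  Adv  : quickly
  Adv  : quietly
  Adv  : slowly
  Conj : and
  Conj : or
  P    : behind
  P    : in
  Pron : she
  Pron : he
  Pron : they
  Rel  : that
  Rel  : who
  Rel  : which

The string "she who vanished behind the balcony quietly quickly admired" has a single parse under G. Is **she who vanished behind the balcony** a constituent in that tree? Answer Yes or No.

Yes

[S [NP [NP [Pron she]] [RelC [Rel who] [VP [VP [V vanished]] [PP [P behind] [NP [Det the] [N balcony]]]]]] [VP [AdvP [Adv quietly]] [VP [AdvP [Adv quickly]] [VP [V admired]]]]]
The words 'she who vanished behind the balcony' are exhaustively dominated by a single NP node (built by NP → NP RelC), so they form a constituent.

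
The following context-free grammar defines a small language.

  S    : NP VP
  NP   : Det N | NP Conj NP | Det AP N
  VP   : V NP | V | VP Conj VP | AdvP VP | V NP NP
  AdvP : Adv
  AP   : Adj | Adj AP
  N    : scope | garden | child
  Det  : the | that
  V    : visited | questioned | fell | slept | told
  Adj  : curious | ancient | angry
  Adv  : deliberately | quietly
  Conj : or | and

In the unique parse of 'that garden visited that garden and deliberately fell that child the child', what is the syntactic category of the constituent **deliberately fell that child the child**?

VP

[S [NP [Det that] [N garden]] [VP [VP [V visited] [NP [Det that] [N garden]]] [Conj and] [VP [AdvP [Adv deliberately]] [VP [V fell] [NP [Det that] [N child]] [NP [Det the] [N child]]]]]]
The span 'deliberately fell that child the child' is the VP node built by VP → AdvP VP.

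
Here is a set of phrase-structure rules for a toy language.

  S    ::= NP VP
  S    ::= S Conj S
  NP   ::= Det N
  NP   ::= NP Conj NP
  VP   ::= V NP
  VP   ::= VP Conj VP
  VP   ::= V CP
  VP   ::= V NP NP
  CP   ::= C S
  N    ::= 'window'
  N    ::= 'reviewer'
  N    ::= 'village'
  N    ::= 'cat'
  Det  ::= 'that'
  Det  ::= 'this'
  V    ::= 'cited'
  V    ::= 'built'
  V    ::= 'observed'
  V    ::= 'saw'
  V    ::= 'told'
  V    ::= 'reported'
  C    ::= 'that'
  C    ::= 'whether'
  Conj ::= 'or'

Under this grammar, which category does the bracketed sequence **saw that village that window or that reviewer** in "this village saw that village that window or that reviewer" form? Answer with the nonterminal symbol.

VP

S
  NP
    Det: this
    N: village
  VP
    V: saw
    NP
      Det: that
      N: village
    NP
      NP
        Det: that
        N: window
      Conj: or
      NP
        Det: that
        N: reviewer
The span 'saw that village that window or that reviewer' is the VP node built by VP → V NP NP.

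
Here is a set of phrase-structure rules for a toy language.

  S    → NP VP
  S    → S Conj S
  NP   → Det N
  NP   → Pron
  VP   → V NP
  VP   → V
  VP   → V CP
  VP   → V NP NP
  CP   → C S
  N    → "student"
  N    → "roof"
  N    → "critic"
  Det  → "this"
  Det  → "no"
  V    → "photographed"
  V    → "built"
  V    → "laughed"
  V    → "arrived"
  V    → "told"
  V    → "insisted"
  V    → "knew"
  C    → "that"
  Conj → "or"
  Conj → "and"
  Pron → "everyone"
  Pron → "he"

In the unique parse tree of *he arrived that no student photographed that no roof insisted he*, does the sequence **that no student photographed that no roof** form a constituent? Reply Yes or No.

[S [NP [Pron he]] [VP [V arrived] [CP [C that] [S [NP [Det no] [N student]] [VP [V photographed] [CP [C that] [S [NP [Det no] [N roof]] [VP [V insisted] [NP [Pron he]]]]]]]]]]
The smallest constituent containing 'that no student photographed that no roof' is the CP spanning 'that no student photographed that no roof insisted he'; no single node in the tree dominates exactly the given words.

No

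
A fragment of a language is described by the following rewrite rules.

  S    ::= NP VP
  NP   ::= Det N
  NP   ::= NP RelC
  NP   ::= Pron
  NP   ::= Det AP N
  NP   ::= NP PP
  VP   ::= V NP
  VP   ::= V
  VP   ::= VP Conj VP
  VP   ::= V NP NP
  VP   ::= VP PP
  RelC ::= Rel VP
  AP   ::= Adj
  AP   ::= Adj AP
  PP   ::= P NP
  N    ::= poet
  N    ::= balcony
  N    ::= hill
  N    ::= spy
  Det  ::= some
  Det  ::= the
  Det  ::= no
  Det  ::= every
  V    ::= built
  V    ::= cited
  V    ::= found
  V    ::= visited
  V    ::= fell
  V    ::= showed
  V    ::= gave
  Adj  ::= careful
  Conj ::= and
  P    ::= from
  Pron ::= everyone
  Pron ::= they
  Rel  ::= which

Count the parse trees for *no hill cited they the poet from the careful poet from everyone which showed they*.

Two of the 9 distinct bracketings:
[S [NP [Det no] [N hill]] [VP [V cited] [NP [Pron they]] [NP [NP [NP [Det the] [N poet]] [PP [P from] [NP [NP [Det the] [AP [Adj careful]] [N poet]] [PP [P from] [NP [Pron everyone]]]]]] [RelC [Rel which] [VP [V showed] [NP [Pron they]]]]]]]
[S [NP [Det no] [N hill]] [VP [V cited] [NP [Pron they]] [NP [NP [NP [NP [Det the] [N poet]] [PP [P from] [NP [Det the] [AP [Adj careful]] [N poet]]]] [PP [P from] [NP [Pron everyone]]]] [RelC [Rel which] [VP [V showed] [NP [Pron they]]]]]]]
The trees differ in how a recursive rule is bracketed over the same span.

9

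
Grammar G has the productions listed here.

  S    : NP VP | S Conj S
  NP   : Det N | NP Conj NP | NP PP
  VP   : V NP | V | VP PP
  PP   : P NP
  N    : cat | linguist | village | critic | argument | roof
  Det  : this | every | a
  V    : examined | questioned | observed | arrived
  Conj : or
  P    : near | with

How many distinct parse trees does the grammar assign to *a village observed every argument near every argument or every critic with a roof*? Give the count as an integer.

10

Two of the 10 distinct bracketings:
[S [NP [Det a] [N village]] [VP [V observed] [NP [NP [NP [Det every] [N argument]] [PP [P near] [NP [Det every] [N argument]]]] [Conj or] [NP [NP [Det every] [N critic]] [PP [P with] [NP [Det a] [N roof]]]]]]]
[S [NP [Det a] [N village]] [VP [V observed] [NP [NP [Det every] [N argument]] [PP [P near] [NP [NP [Det every] [N argument]] [Conj or] [NP [NP [Det every] [N critic]] [PP [P with] [NP [Det a] [N roof]]]]]]]]]
The trees differ in how a recursive rule is bracketed over the same span.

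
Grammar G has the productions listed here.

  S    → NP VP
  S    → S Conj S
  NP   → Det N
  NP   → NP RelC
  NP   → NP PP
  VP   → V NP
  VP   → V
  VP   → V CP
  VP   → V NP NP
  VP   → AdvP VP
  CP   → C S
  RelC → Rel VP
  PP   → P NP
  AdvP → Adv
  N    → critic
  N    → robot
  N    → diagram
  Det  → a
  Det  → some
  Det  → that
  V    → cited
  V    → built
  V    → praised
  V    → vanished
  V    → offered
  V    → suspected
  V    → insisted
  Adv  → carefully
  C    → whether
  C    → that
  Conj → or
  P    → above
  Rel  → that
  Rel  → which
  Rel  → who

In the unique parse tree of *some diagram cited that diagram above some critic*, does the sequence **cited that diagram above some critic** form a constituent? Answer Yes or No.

[S [NP [Det some] [N diagram]] [VP [V cited] [NP [NP [Det that] [N diagram]] [PP [P above] [NP [Det some] [N critic]]]]]]
The words 'cited that diagram above some critic' are exhaustively dominated by a single VP node (built by VP → V NP), so they form a constituent.

Yes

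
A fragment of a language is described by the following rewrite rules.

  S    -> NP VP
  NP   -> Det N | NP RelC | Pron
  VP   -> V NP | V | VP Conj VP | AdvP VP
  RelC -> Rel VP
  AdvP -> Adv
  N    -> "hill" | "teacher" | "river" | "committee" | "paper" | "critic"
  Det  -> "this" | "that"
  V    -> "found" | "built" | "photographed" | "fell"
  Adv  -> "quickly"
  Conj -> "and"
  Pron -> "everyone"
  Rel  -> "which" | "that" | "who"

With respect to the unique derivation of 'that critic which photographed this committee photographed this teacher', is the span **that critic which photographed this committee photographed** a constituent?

No

[S [NP [NP [Det that] [N critic]] [RelC [Rel which] [VP [V photographed] [NP [Det this] [N committee]]]]] [VP [V photographed] [NP [Det this] [N teacher]]]]
The smallest constituent containing 'that critic which photographed this committee photographed' is the S spanning 'that critic which photographed this committee photographed this teacher'; no single node in the tree dominates exactly the given words.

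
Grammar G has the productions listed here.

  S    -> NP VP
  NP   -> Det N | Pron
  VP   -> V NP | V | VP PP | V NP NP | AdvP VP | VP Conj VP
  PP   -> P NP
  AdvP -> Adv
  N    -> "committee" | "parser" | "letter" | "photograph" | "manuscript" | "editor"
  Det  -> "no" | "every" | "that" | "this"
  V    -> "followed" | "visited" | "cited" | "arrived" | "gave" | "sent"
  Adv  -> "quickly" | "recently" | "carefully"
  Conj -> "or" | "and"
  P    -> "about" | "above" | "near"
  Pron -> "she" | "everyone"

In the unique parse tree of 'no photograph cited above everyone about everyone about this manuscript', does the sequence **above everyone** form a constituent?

[S [NP [Det no] [N photograph]] [VP [VP [VP [VP [V cited]] [PP [P above] [NP [Pron everyone]]]] [PP [P about] [NP [Pron everyone]]]] [PP [P about] [NP [Det this] [N manuscript]]]]]
The words 'above everyone' are exhaustively dominated by a single PP node (built by PP → P NP), so they form a constituent.

Yes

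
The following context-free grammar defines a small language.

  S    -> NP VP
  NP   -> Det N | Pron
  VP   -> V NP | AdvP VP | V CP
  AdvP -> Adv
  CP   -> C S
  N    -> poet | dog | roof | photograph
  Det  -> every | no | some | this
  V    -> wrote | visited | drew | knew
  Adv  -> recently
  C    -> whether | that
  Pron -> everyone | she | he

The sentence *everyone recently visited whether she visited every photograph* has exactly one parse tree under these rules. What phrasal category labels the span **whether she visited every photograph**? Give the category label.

[S [NP [Pron everyone]] [VP [AdvP [Adv recently]] [VP [V visited] [CP [C whether] [S [NP [Pron she]] [VP [V visited] [NP [Det every] [N photograph]]]]]]]]
The span 'whether she visited every photograph' is the CP node built by CP → C S.

CP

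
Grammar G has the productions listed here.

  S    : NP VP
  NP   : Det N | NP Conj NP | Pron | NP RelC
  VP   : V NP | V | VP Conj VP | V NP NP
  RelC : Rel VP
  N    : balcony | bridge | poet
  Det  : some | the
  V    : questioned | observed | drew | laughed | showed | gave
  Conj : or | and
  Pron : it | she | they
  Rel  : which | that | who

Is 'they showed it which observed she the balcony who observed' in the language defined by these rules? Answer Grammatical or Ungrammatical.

Grammatical

[S [NP [Pron they]] [VP [V showed] [NP [NP [Pron it]] [RelC [Rel which] [VP [V observed] [NP [Pron she]] [NP [NP [Det the] [N balcony]] [RelC [Rel who] [VP [V observed]]]]]]]]]
Each bracket corresponds to one application of a listed rule, so the string is derivable from S.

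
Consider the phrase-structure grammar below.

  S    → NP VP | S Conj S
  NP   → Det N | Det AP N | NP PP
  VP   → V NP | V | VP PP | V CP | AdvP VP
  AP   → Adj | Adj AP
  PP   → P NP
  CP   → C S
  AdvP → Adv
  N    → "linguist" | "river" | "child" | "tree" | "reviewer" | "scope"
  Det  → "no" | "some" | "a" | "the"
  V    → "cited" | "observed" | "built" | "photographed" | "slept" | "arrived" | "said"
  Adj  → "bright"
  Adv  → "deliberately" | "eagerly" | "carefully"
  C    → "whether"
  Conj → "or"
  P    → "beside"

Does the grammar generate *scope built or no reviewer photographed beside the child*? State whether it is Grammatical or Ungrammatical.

For S → NP VP, no prefix of the string parses as an NP. The alternative S rule S → S Conj S likewise has no satisfying split.

Ungrammatical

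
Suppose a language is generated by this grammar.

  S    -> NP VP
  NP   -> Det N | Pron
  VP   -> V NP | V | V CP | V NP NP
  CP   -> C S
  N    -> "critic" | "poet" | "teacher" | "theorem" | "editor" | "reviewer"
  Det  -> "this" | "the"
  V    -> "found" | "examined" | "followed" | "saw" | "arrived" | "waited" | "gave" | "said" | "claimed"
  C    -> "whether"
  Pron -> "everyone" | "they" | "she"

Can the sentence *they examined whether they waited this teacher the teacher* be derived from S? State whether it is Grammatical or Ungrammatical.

Grammatical

[S [NP [Pron they]] [VP [V examined] [CP [C whether] [S [NP [Pron they]] [VP [V waited] [NP [Det this] [N teacher]] [NP [Det the] [N teacher]]]]]]]
The bracketing above is licensed at every node by one of the given productions, with S at the root.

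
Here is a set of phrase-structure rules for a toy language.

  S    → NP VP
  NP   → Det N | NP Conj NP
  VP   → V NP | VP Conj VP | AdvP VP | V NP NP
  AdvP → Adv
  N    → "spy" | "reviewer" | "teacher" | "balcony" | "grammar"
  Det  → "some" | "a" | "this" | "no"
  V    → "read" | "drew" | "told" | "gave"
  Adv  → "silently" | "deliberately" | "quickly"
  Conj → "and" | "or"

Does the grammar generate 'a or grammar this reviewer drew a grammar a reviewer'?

A Det word can never sit immediately before a Conj word in any string this grammar generates, so the substring 'a or' rules out a derivation.

Ungrammatical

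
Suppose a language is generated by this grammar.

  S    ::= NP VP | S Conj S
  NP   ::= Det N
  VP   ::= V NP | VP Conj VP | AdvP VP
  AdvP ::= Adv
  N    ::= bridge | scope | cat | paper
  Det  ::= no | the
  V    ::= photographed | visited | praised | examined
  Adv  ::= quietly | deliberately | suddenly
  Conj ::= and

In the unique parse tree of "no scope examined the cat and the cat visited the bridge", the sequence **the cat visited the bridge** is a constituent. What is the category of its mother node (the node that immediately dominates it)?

S

[S [S [NP [Det no] [N scope]] [VP [V examined] [NP [Det the] [N cat]]]] [Conj and] [S [NP [Det the] [N cat]] [VP [V visited] [NP [Det the] [N bridge]]]]]
The span 'the cat visited the bridge' is the S node built by S → NP VP.
Its mother is the S built by S → S Conj S.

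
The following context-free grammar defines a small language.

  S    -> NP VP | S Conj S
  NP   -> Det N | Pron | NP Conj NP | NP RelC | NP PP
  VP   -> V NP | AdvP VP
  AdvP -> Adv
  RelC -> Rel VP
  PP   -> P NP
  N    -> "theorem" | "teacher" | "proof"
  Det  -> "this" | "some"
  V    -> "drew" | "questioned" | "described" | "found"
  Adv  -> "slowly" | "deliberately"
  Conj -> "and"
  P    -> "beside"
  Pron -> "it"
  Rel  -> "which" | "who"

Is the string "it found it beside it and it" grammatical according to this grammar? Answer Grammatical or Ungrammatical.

[S [NP [Pron it]] [VP [V found] [NP [NP [NP [Pron it]] [PP [P beside] [NP [Pron it]]]] [Conj and] [NP [Pron it]]]]]
The bracketing above is licensed at every node by one of the given productions, with S at the root.

Grammatical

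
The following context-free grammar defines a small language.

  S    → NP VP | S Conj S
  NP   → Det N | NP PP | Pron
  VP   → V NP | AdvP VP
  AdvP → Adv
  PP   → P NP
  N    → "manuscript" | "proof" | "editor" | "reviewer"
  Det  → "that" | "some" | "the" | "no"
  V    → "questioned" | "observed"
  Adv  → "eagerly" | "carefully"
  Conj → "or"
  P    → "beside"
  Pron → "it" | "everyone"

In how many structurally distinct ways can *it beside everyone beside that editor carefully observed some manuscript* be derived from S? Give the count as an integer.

The two bracketings:
[S [NP [NP [Pron it]] [PP [P beside] [NP [NP [Pron everyone]] [PP [P beside] [NP [Det that] [N editor]]]]]] [VP [AdvP [Adv carefully]] [VP [V observed] [NP [Det some] [N manuscript]]]]]
[S [NP [NP [NP [Pron it]] [PP [P beside] [NP [Pron everyone]]]] [PP [P beside] [NP [Det that] [N editor]]]] [VP [AdvP [Adv carefully]] [VP [V observed] [NP [Det some] [N manuscript]]]]]
The trees differ in how a recursive rule is bracketed over the same span.

2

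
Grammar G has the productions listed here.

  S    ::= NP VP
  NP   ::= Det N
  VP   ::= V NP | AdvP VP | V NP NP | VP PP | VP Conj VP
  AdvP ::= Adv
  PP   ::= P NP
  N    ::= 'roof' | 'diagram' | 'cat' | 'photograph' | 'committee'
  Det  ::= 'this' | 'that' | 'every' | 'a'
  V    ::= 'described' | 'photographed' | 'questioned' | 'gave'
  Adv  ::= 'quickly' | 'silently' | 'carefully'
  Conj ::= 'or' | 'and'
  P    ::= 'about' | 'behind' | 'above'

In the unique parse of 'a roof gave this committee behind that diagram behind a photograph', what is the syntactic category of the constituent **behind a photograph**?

PP

S
  NP
    Det: a
    N: roof
  VP
    VP
      VP
        V: gave
        NP
          Det: this
          N: committee
      PP
        P: behind
        NP
          Det: that
          N: diagram
    PP
      P: behind
      NP
        Det: a
        N: photograph
The span 'behind a photograph' is the PP node built by PP → P NP.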